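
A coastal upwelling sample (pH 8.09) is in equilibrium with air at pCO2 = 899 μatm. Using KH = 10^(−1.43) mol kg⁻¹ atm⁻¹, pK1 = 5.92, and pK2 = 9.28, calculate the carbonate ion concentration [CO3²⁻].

[CO2*] = KH · pCO2 = 10^(−1.43) × 899×10^-6 = 3.340×10^-5 mol/kg
α₀ = 1/(1 + K1/[H⁺] + K1K2/[H⁺]²) = 1/(1 + 10^+2.17 + 10^+0.98) = 0.006311
DIC = [CO2*]/α₀ = 3.340×10^-5 / 0.006311 = 5.293 mmol/kg
[CO3²⁻] = α₂·DIC; α₂ = 0.06027, so [CO3²⁻] = 0.06027 × 5.293 = 0.319 mmol/kg

[CO3²⁻] = 0.319 mmol/kg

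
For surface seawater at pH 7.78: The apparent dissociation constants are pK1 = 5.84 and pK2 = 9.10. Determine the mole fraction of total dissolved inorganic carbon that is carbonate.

α₂ = 0.0452

α₂ = 1 / (1 + [H⁺]/K2 + [H⁺]²/(K1K2)) = 1 / (1 + 10^+1.32 + 10^-0.62)
   = 1 / (1 + 20.893 + 0.23988) = 1/22.133 = 0.04518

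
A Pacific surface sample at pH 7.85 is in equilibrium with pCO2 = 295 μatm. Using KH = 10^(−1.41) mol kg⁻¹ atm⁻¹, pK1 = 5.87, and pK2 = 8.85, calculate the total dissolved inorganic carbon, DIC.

DIC = 1.22 mmol/kg

[CO2*] = KH · pCO2 = 10^(−1.41) × 295×10^-6 = 1.148×10^-5 mol/kg
α₀ = 1/(1 + K1/[H⁺] + K1K2/[H⁺]²) = 1/(1 + 10^+1.98 + 10^+0.98) = 0.009430
DIC = [CO2*]/α₀ = 1.148×10^-5 / 0.009430 = 1.22 mmol/kg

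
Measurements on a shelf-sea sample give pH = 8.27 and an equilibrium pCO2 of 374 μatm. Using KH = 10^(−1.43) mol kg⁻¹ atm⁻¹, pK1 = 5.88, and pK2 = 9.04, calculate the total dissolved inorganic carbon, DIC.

DIC = 4.00 mmol/kg

[CO2*] = KH · pCO2 = 10^(−1.43) × 374×10^-6 = 1.390×10^-5 mol/kg
α₀ = 1/(1 + K1/[H⁺] + K1K2/[H⁺]²) = 1/(1 + 10^+2.39 + 10^+1.62) = 0.003470
DIC = [CO2*]/α₀ = 1.390×10^-5 / 0.003470 = 4.00 mmol/kg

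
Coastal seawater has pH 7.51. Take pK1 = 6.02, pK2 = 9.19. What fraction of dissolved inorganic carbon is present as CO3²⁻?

α₂ = 0.0198

α₂ = 1 / (1 + [H⁺]/K2 + [H⁺]²/(K1K2)) = 1 / (1 + 10^+1.68 + 10^+0.19)
   = 1 / (1 + 47.863 + 1.5488) = 1/50.412 = 0.01984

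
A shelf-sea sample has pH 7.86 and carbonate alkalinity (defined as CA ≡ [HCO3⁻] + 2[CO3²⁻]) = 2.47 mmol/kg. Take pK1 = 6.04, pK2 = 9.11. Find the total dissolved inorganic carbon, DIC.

DIC = 2.38 mmol/kg

CA = [HCO3⁻] + 2[CO3²⁻] = (α₁ + 2α₂)·DIC
At pH 7.86: [H⁺]/K1 = 10^-1.82 = 0.015136, K2/[H⁺] = 10^-1.25 = 0.056234
α₁ = 1/(1 + 0.015136 + 0.056234) = 1/1.0714 = 0.9334; α₂ = α₁·K2/[H⁺] = 0.05249
α₁ + 2α₂ = 1.0384
DIC = CA / (α₁ + 2α₂) = 2.47 / 1.0384 = 2.38 mmol/kg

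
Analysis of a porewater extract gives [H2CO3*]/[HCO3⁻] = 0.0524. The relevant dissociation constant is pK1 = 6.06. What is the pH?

From K1 = [H⁺][HCO3⁻]/[H2CO3*]:  pH = pK1 − log₁₀([H2CO3*]/[HCO3⁻])
log₁₀(0.0524) = -1.281
pH = 6.06 − (-1.281) = 7.34

pH = 7.34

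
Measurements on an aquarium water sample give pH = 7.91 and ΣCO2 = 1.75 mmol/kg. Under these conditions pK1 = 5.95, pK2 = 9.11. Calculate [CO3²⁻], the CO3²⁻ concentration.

[CO3²⁻] = 0.103 mmol/kg

α₂ = 1 / (1 + [H⁺]/K2 + [H⁺]²/(K1K2)) = 1 / (1 + 10^+1.20 + 10^-0.76)
   = 1 / (1 + 15.849 + 0.17378) = 1/17.023 = 0.05875
[CO3²⁻] = α₂ × DIC = 0.05875 × 1.75 = 0.103 mmol/kg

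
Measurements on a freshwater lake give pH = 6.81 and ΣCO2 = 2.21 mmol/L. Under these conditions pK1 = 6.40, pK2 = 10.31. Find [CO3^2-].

α₂ = 1 / (1 + [H⁺]/K2 + [H⁺]²/(K1K2)) = 1 / (1 + 10^+3.50 + 10^+3.09)
   = 1 / (1 + 3162.3 + 1230.3) = 1/4393.5 = 0.0002276
[CO3²⁻] = α₂ × DIC = 0.0002276 × 2.21 = 0.000503 mmol/L = 0.503 μmol/L

[CO3²⁻] = 0.503 μmol/L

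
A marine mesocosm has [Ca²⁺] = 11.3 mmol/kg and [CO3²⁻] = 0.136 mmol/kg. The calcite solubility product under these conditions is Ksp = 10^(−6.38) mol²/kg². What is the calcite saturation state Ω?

Ω = 3.69

Ksp = 10^(−6.38) = 4.169×10^-7
Ω = [Ca²⁺][CO3²⁻]/Ksp = (11.3×10^-3)(0.136×10^-3) / 4.169×10^-7 = 3.69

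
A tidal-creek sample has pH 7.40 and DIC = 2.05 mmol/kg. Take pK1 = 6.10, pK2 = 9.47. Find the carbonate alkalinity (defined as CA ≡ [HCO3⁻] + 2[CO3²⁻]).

CA = [HCO3⁻] + 2[CO3²⁻] = (α₁ + 2α₂)·DIC
At pH 7.40: [H⁺]/K1 = 10^-1.30 = 0.050119, K2/[H⁺] = 10^-2.07 = 0.0085114
α₁ = 1/(1 + 0.050119 + 0.0085114) = 1/1.0586 = 0.9446; α₂ = α₁·K2/[H⁺] = 0.008040
α₁ + 2α₂ = 0.9607
CA = 0.9607 × 2.05 = 1.97 mmol/kg

CA = 1.97 mmol/kg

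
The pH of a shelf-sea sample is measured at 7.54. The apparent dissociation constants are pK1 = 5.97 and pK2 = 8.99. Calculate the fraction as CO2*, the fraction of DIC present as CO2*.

α₀ = 1 / (1 + K1/[H⁺] + K1K2/[H⁺]²) = 1 / (1 + 10^+1.57 + 10^+0.12)
   = 1 / (1 + 37.154 + 1.3183) = 1/39.472 = 0.02533

α₀ = 0.0253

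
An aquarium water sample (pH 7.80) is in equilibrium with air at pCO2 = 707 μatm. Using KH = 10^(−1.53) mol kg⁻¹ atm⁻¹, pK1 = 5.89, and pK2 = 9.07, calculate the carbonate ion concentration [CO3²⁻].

[CO2*] = KH · pCO2 = 10^(−1.53) × 707×10^-6 = 2.087×10^-5 mol/kg
α₀ = 1/(1 + K1/[H⁺] + K1K2/[H⁺]²) = 1/(1 + 10^+1.91 + 10^+0.64) = 0.01154
DIC = [CO2*]/α₀ = 2.087×10^-5 / 0.01154 = 1.808 mmol/kg
[CO3²⁻] = α₂·DIC; α₂ = 0.05038, so [CO3²⁻] = 0.05038 × 1.808 = 0.0911 mmol/kg

[CO3²⁻] = 0.0911 mmol/kg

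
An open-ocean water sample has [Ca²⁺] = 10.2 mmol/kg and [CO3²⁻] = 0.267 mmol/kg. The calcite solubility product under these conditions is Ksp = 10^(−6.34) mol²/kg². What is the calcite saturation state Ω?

Ksp = 10^(−6.34) = 4.571×10^-7
Ω = [Ca²⁺][CO3²⁻]/Ksp = (10.2×10^-3)(0.267×10^-3) / 4.571×10^-7 = 5.96

Ω = 5.96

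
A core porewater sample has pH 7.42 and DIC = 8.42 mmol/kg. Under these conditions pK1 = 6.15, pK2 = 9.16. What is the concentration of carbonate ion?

[CO3²⁻] = 0.143 mmol/kg

α₂ = 1 / (1 + [H⁺]/K2 + [H⁺]²/(K1K2)) = 1 / (1 + 10^+1.74 + 10^+0.47)
   = 1 / (1 + 54.954 + 2.9512) = 1/58.905 = 0.01698
[CO3²⁻] = α₂ × DIC = 0.01698 × 8.42 = 0.143 mmol/kg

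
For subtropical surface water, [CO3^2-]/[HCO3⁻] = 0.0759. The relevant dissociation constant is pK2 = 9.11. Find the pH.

From K2 = [H⁺][CO3^2-]/[HCO3⁻]:  pH = pK2 + log₁₀([CO3^2-]/[HCO3⁻])
log₁₀(0.0759) = -1.120
pH = 9.11 + (-1.120) = 7.99

pH = 7.99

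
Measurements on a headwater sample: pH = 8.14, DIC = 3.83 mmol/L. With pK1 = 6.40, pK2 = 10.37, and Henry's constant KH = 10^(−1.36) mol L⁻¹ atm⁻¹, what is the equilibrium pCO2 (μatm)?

pCO2 = 1560 μatm

α₀ = 1 / (1 + K1/[H⁺] + K1K2/[H⁺]²) = 1 / (1 + 10^+1.74 + 10^-0.49)
   = 1 / (1 + 54.954 + 0.32359) = 1/56.278 = 0.01777
[CO2*] = α₀ × DIC = 0.01777 × 3.83 = 0.06806 mmol/L
pCO2 = [CO2*]/KH = 6.806×10^-5 / 4.365×10^-2 = 1560 μatm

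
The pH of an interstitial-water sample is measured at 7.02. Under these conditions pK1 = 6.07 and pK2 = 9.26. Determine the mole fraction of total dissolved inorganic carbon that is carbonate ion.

α₂ = 0.00515

α₂ = 1 / (1 + [H⁺]/K2 + [H⁺]²/(K1K2)) = 1 / (1 + 10^+2.24 + 10^+1.29)
   = 1 / (1 + 173.78 + 19.498) = 1/194.28 = 0.005147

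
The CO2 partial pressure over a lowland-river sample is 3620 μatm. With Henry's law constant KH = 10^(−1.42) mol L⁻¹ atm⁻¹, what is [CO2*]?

KH = 10^(−1.42) = 3.802×10^-2 mol L⁻¹ atm⁻¹
[CO2*] = KH · pCO2 = 3.802×10^-2 × 3620×10^-6 atm = 1.38×10^-4 mol/L

[CO2*] = 138 μmol/L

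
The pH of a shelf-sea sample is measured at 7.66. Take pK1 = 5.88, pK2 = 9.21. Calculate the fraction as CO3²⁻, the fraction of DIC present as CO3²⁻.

α₂ = 0.0270

α₂ = 1 / (1 + [H⁺]/K2 + [H⁺]²/(K1K2)) = 1 / (1 + 10^+1.55 + 10^-0.23)
   = 1 / (1 + 35.481 + 0.58884) = 1/37.070 = 0.02698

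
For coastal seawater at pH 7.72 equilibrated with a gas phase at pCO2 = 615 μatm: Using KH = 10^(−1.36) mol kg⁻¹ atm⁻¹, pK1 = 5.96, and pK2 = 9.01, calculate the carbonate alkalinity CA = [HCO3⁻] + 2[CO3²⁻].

CA = 1.70 mmol/kg

[CO2*] = KH · pCO2 = 10^(−1.36) × 615×10^-6 = 2.685×10^-5 mol/kg
α₀ = 1/(1 + K1/[H⁺] + K1K2/[H⁺]²) = 1/(1 + 10^+1.76 + 10^+0.47) = 0.01626
DIC = [CO2*]/α₀ = 2.685×10^-5 / 0.01626 = 1.651 mmol/kg
CA = (α₁ + 2α₂)·DIC = (0.9357 + 2×0.04799) × 1.651 = 1.70 mmol/kg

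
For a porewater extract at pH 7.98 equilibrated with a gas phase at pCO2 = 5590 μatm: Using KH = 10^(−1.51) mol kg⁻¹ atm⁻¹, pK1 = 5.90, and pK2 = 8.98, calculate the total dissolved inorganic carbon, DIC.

[CO2*] = KH · pCO2 = 10^(−1.51) × 5590×10^-6 = 1.727×10^-4 mol/kg
α₀ = 1/(1 + K1/[H⁺] + K1K2/[H⁺]²) = 1/(1 + 10^+2.08 + 10^+1.08) = 0.007505
DIC = [CO2*]/α₀ = 1.727×10^-4 / 0.007505 = 23.0 mmol/kg

DIC = 23.0 mmol/kg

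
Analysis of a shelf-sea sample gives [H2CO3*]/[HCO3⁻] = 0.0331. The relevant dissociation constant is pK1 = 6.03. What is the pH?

From K1 = [H⁺][HCO3⁻]/[H2CO3*]:  pH = pK1 − log₁₀([H2CO3*]/[HCO3⁻])
log₁₀(0.0331) = -1.480
pH = 6.03 − (-1.480) = 7.51

pH = 7.51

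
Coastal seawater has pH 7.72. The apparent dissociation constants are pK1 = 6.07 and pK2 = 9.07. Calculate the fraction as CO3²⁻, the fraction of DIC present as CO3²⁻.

α₂ = 1 / (1 + [H⁺]/K2 + [H⁺]²/(K1K2)) = 1 / (1 + 10^+1.35 + 10^-0.30)
   = 1 / (1 + 22.387 + 0.50119) = 1/23.888 = 0.04186

α₂ = 0.0419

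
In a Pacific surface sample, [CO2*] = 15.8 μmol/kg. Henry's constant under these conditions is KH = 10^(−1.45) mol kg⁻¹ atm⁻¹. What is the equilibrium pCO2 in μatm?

KH = 10^(−1.45) = 3.548×10^-2 mol kg⁻¹ atm⁻¹
pCO2 = [CO2*]/KH = 15.8×10^-6 / 3.548×10^-2 = 4.45×10^-4 atm = 445 μatm

pCO2 = 445 μatm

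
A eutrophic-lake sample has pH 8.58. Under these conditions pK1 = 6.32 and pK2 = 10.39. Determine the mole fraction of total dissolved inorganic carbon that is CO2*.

α₀ = 1 / (1 + K1/[H⁺] + K1K2/[H⁺]²) = 1 / (1 + 10^+2.26 + 10^+0.45)
   = 1 / (1 + 181.97 + 2.8184) = 1/185.79 = 0.005382

α₀ = 0.00538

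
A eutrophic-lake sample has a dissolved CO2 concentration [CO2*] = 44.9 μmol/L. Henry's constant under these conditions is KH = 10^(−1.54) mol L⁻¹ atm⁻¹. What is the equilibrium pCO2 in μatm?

KH = 10^(−1.54) = 2.884×10^-2 mol L⁻¹ atm⁻¹
pCO2 = [CO2*]/KH = 44.9×10^-6 / 2.884×10^-2 = 1.56×10^-3 atm = 1560 μatm

pCO2 = 1560 μatm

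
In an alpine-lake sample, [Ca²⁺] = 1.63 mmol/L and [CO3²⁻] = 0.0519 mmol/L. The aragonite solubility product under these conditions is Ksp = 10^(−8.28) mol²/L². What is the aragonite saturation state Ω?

Ω = 16.1

Ksp = 10^(−8.28) = 5.248×10^-9
Ω = [Ca²⁺][CO3²⁻]/Ksp = (1.63×10^-3)(0.0519×10^-3) / 5.248×10^-9 = 16.1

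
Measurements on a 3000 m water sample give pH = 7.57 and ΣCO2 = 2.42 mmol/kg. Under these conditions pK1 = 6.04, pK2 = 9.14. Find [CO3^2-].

[CO3²⁻] = 0.0617 mmol/kg

α₂ = 1 / (1 + [H⁺]/K2 + [H⁺]²/(K1K2)) = 1 / (1 + 10^+1.57 + 10^+0.04)
   = 1 / (1 + 37.154 + 1.0965) = 1/39.250 = 0.02548
[CO3²⁻] = α₂ × DIC = 0.02548 × 2.42 = 0.0617 mmol/kg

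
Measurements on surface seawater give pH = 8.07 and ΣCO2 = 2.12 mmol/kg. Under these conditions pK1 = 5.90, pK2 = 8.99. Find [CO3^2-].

[CO3²⁻] = 0.226 mmol/kg

α₂ = 1 / (1 + [H⁺]/K2 + [H⁺]²/(K1K2)) = 1 / (1 + 10^+0.92 + 10^-1.25)
   = 1 / (1 + 8.3176 + 0.056234) = 1/9.3739 = 0.1067
[CO3²⁻] = α₂ × DIC = 0.1067 × 2.12 = 0.226 mmol/kg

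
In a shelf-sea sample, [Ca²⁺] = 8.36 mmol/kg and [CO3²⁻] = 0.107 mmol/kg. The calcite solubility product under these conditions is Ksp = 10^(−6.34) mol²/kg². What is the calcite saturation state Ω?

Ω = 1.96

Ksp = 10^(−6.34) = 4.571×10^-7
Ω = [Ca²⁺][CO3²⁻]/Ksp = (8.36×10^-3)(0.107×10^-3) / 4.571×10^-7 = 1.96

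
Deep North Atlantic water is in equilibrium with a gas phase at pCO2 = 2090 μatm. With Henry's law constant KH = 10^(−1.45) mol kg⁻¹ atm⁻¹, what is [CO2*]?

[CO2*] = 74.2 μmol/kg

KH = 10^(−1.45) = 3.548×10^-2 mol kg⁻¹ atm⁻¹
[CO2*] = KH · pCO2 = 3.548×10^-2 × 2090×10^-6 atm = 7.42×10^-5 mol/kg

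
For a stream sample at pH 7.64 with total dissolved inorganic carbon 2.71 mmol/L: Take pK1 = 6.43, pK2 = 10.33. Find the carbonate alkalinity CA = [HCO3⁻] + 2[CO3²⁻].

CA = [HCO3⁻] + 2[CO3²⁻] = (α₁ + 2α₂)·DIC
At pH 7.64: [H⁺]/K1 = 10^-1.21 = 0.061660, K2/[H⁺] = 10^-2.69 = 0.0020417
α₁ = 1/(1 + 0.061660 + 0.0020417) = 1/1.0637 = 0.9401; α₂ = α₁·K2/[H⁺] = 0.001919
α₁ + 2α₂ = 0.9440
CA = 0.9440 × 2.71 = 2.56 mmol/L

CA = 2.56 mmol/L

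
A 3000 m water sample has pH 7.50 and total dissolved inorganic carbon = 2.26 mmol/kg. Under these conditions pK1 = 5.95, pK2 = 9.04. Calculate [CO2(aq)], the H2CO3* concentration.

[CO2*] = 0.0603 mmol/kg

α₀ = 1 / (1 + K1/[H⁺] + K1K2/[H⁺]²) = 1 / (1 + 10^+1.55 + 10^+0.01)
   = 1 / (1 + 35.481 + 1.0233) = 1/37.505 = 0.02666
[CO2*] = α₀ × DIC = 0.02666 × 2.26 = 0.0603 mmol/kg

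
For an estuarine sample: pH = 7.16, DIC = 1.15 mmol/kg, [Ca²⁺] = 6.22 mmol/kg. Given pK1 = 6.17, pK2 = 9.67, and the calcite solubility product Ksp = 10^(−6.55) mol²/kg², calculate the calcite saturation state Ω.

α₂ = 1 / (1 + [H⁺]/K2 + [H⁺]²/(K1K2)) = 1 / (1 + 10^+2.51 + 10^+1.52)
   = 1 / (1 + 323.59 + 33.113) = 1/357.71 = 0.002796
[CO3²⁻] = α₂ × DIC = 0.002796 × 1.15 = 0.003215 mmol/kg = 3.215 μmol/kg
Ksp = 10^(−6.55) = 2.818×10^-7
Ω = [Ca²⁺][CO3²⁻]/Ksp = (6.22×10^-3)(3.215×10^-6) / 2.818×10^-7 = 0.0710

Ω = 0.0710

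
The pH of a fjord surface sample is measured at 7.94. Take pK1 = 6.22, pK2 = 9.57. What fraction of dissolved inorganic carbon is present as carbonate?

α₂ = 1 / (1 + [H⁺]/K2 + [H⁺]²/(K1K2)) = 1 / (1 + 10^+1.63 + 10^-0.09)
   = 1 / (1 + 42.658 + 0.81283) = 1/44.471 = 0.02249

α₂ = 0.0225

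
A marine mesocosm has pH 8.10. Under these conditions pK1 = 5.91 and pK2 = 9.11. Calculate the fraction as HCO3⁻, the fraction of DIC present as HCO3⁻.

α₁ = 0.906

α₁ = 1 / (1 + [H⁺]/K1 + K2/[H⁺]) = 1 / (1 + 10^-2.19 + 10^-1.01)
   = 1 / (1 + 0.0064565 + 0.097724) = 1/1.1042 = 0.9056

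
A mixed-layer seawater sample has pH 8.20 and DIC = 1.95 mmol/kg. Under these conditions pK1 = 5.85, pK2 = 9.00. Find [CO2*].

[CO2*] = 7.49 μmol/kg

α₀ = 1 / (1 + K1/[H⁺] + K1K2/[H⁺]²) = 1 / (1 + 10^+2.35 + 10^+1.55)
   = 1 / (1 + 223.87 + 35.481) = 1/260.35 = 0.003841
[CO2*] = α₀ × DIC = 0.003841 × 1.95 = 0.00749 mmol/kg = 7.49 μmol/kg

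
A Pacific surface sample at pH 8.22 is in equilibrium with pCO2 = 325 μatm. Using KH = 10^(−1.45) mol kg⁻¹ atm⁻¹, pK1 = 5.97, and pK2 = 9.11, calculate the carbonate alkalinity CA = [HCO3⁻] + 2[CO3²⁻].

[CO2*] = KH · pCO2 = 10^(−1.45) × 325×10^-6 = 1.153×10^-5 mol/kg
α₀ = 1/(1 + K1/[H⁺] + K1K2/[H⁺]²) = 1/(1 + 10^+2.25 + 10^+1.36) = 0.004957
DIC = [CO2*]/α₀ = 1.153×10^-5 / 0.004957 = 2.326 mmol/kg
CA = (α₁ + 2α₂)·DIC = (0.8815 + 2×0.1136) × 2.326 = 2.58 mmol/kg

CA = 2.58 mmol/kg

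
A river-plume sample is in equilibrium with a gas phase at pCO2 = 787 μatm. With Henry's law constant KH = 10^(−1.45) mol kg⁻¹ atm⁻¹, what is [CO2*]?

[CO2*] = 27.9 μmol/kg

KH = 10^(−1.45) = 3.548×10^-2 mol kg⁻¹ atm⁻¹
[CO2*] = KH · pCO2 = 3.548×10^-2 × 787×10^-6 atm = 2.79×10^-5 mol/kg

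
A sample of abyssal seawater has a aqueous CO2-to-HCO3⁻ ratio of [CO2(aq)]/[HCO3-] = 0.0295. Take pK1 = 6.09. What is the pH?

pH = 7.62

From K1 = [H⁺][HCO3-]/[CO2(aq)]:  pH = pK1 − log₁₀([CO2(aq)]/[HCO3-])
log₁₀(0.0295) = -1.530
pH = 6.09 − (-1.530) = 7.62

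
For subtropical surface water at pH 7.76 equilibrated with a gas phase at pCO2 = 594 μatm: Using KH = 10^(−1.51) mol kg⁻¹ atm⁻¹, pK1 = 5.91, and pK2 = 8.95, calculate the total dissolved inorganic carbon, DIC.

DIC = 1.40 mmol/kg

[CO2*] = KH · pCO2 = 10^(−1.51) × 594×10^-6 = 1.836×10^-5 mol/kg
α₀ = 1/(1 + K1/[H⁺] + K1K2/[H⁺]²) = 1/(1 + 10^+1.85 + 10^+0.66) = 0.01309
DIC = [CO2*]/α₀ = 1.836×10^-5 / 0.01309 = 1.40 mmol/kg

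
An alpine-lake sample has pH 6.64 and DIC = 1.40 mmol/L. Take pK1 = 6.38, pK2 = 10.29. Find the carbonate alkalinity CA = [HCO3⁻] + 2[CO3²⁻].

CA = 0.904 mmol/L

CA = [HCO3⁻] + 2[CO3²⁻] = (α₁ + 2α₂)·DIC
At pH 6.64: [H⁺]/K1 = 10^-0.26 = 0.54954, K2/[H⁺] = 10^-3.65 = 0.00022387
α₁ = 1/(1 + 0.54954 + 0.00022387) = 1/1.5498 = 0.6453; α₂ = α₁·K2/[H⁺] = 0.0001445
α₁ + 2α₂ = 0.6455
CA = 0.6455 × 1.40 = 0.904 mmol/L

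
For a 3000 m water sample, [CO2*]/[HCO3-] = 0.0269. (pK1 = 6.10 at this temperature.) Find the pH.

pH = 7.67

From K1 = [H⁺][HCO3-]/[CO2*]:  pH = pK1 − log₁₀([CO2*]/[HCO3-])
log₁₀(0.0269) = -1.570
pH = 6.10 − (-1.570) = 7.67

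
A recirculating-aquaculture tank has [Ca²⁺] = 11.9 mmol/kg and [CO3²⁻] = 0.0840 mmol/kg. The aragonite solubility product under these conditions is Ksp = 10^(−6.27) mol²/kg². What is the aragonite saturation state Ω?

Ω = 1.86

Ksp = 10^(−6.27) = 5.370×10^-7
Ω = [Ca²⁺][CO3²⁻]/Ksp = (11.9×10^-3)(0.0840×10^-3) / 5.370×10^-7 = 1.86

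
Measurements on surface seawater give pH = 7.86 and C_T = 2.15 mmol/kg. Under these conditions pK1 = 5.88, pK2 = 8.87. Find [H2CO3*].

[CO2*] = 0.0203 mmol/kg

α₀ = 1 / (1 + K1/[H⁺] + K1K2/[H⁺]²) = 1 / (1 + 10^+1.98 + 10^+0.97)
   = 1 / (1 + 95.499 + 9.3325) = 1/105.83 = 0.009449
[CO2*] = α₀ × DIC = 0.009449 × 2.15 = 0.0203 mmol/kg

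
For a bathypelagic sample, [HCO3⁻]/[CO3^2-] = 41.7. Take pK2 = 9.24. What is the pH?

pH = 7.62

From K2 = [H⁺][CO3^2-]/[HCO3⁻]:  pH = pK2 − log₁₀([HCO3⁻]/[CO3^2-])
log₁₀(41.7) = +1.620
pH = 9.24 − (+1.620) = 7.62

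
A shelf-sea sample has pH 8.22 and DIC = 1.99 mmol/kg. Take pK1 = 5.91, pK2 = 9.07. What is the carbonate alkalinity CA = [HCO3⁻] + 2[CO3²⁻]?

CA = 2.23 mmol/kg

CA = [HCO3⁻] + 2[CO3²⁻] = (α₁ + 2α₂)·DIC
At pH 8.22: [H⁺]/K1 = 10^-2.31 = 0.0048978, K2/[H⁺] = 10^-0.85 = 0.14125
α₁ = 1/(1 + 0.0048978 + 0.14125) = 1/1.1462 = 0.8725; α₂ = α₁·K2/[H⁺] = 0.1232
α₁ + 2α₂ = 1.1190
CA = 1.1190 × 1.99 = 2.23 mmol/kg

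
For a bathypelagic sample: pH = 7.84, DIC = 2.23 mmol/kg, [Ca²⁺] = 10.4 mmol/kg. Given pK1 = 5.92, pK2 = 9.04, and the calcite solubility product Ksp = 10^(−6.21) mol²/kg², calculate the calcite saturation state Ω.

Ω = 2.21

α₂ = 1 / (1 + [H⁺]/K2 + [H⁺]²/(K1K2)) = 1 / (1 + 10^+1.20 + 10^-0.72)
   = 1 / (1 + 15.849 + 0.19055) = 1/17.039 = 0.05869
[CO3²⁻] = α₂ × DIC = 0.05869 × 2.23 = 0.1309 mmol/kg
Ksp = 10^(−6.21) = 6.166×10^-7
Ω = [Ca²⁺][CO3²⁻]/Ksp = (10.4×10^-3)(1.309×10^-4) / 6.166×10^-7 = 2.21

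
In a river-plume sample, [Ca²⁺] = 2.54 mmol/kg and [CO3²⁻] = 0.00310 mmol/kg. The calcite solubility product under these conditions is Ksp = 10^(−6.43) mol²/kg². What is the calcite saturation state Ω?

Ksp = 10^(−6.43) = 3.715×10^-7
Ω = [Ca²⁺][CO3²⁻]/Ksp = (2.54×10^-3)(0.00310×10^-3) / 3.715×10^-7 = 0.0212

Ω = 0.0212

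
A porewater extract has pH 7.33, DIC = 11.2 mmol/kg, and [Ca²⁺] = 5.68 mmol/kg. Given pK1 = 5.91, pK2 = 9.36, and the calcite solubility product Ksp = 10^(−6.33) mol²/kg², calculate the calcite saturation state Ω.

α₂ = 1 / (1 + [H⁺]/K2 + [H⁺]²/(K1K2)) = 1 / (1 + 10^+2.03 + 10^+0.61)
   = 1 / (1 + 107.15 + 4.0738) = 1/112.23 = 0.008911
[CO3²⁻] = α₂ × DIC = 0.008911 × 11.2 = 0.09980 mmol/kg
Ksp = 10^(−6.33) = 4.677×10^-7
Ω = [Ca²⁺][CO3²⁻]/Ksp = (5.68×10^-3)(9.980×10^-5) / 4.677×10^-7 = 1.21

Ω = 1.21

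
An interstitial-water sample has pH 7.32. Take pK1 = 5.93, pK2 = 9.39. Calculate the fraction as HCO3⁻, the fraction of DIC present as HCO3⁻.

α₁ = 1 / (1 + [H⁺]/K1 + K2/[H⁺]) = 1 / (1 + 10^-1.39 + 10^-2.07)
   = 1 / (1 + 0.040738 + 0.0085114) = 1/1.0492 = 0.9531

α₁ = 0.953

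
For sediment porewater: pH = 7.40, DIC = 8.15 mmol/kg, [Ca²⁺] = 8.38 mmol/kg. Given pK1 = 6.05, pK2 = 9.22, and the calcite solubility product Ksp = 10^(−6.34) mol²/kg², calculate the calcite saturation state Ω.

α₂ = 1 / (1 + [H⁺]/K2 + [H⁺]²/(K1K2)) = 1 / (1 + 10^+1.82 + 10^+0.47)
   = 1 / (1 + 66.069 + 2.9512) = 1/70.021 = 0.01428
[CO3²⁻] = α₂ × DIC = 0.01428 × 8.15 = 0.1164 mmol/kg
Ksp = 10^(−6.34) = 4.571×10^-7
Ω = [Ca²⁺][CO3²⁻]/Ksp = (8.38×10^-3)(1.164×10^-4) / 4.571×10^-7 = 2.13

Ω = 2.13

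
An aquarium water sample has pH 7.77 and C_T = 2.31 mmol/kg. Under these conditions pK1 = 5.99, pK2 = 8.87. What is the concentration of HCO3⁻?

[HCO3⁻] = 2.11 mmol/kg

α₁ = 1 / (1 + [H⁺]/K1 + K2/[H⁺]) = 1 / (1 + 10^-1.78 + 10^-1.10)
   = 1 / (1 + 0.016596 + 0.079433) = 1/1.0960 = 0.9124
[HCO3⁻] = α₁ × DIC = 0.9124 × 2.31 = 2.11 mmol/kg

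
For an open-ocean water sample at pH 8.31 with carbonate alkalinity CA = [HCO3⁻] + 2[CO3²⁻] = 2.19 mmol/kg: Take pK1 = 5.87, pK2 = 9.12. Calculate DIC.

DIC = 1.94 mmol/kg

CA = [HCO3⁻] + 2[CO3²⁻] = (α₁ + 2α₂)·DIC
At pH 8.31: [H⁺]/K1 = 10^-2.44 = 0.0036308, K2/[H⁺] = 10^-0.81 = 0.15488
α₁ = 1/(1 + 0.0036308 + 0.15488) = 1/1.1585 = 0.8632; α₂ = α₁·K2/[H⁺] = 0.1337
α₁ + 2α₂ = 1.1306
DIC = CA / (α₁ + 2α₂) = 2.19 / 1.1306 = 1.94 mmol/kg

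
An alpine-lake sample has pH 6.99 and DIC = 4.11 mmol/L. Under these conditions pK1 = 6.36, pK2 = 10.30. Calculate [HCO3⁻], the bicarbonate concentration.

[HCO3⁻] = 3.33 mmol/L

α₁ = 1 / (1 + [H⁺]/K1 + K2/[H⁺]) = 1 / (1 + 10^-0.63 + 10^-3.31)
   = 1 / (1 + 0.23442 + 0.00048978) = 1/1.2349 = 0.8098
[HCO3⁻] = α₁ × DIC = 0.8098 × 4.11 = 3.33 mmol/L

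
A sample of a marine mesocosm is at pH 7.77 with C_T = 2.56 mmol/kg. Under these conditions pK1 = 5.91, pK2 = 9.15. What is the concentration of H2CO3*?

α₀ = 1 / (1 + K1/[H⁺] + K1K2/[H⁺]²) = 1 / (1 + 10^+1.86 + 10^+0.48)
   = 1 / (1 + 72.444 + 3.0200) = 1/76.464 = 0.01308
[CO2*] = α₀ × DIC = 0.01308 × 2.56 = 0.0335 mmol/kg

[CO2*] = 0.0335 mmol/kg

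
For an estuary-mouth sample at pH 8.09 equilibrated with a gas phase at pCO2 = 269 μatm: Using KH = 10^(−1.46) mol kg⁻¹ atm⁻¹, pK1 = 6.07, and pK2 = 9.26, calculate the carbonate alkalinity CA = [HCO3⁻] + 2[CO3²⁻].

[CO2*] = KH · pCO2 = 10^(−1.46) × 269×10^-6 = 9.327×10^-6 mol/kg
α₀ = 1/(1 + K1/[H⁺] + K1K2/[H⁺]²) = 1/(1 + 10^+2.02 + 10^+0.85) = 0.008866
DIC = [CO2*]/α₀ = 9.327×10^-6 / 0.008866 = 1.052 mmol/kg
CA = (α₁ + 2α₂)·DIC = (0.9284 + 2×0.06277) × 1.052 = 1.11 mmol/kg

CA = 1.11 mmol/kg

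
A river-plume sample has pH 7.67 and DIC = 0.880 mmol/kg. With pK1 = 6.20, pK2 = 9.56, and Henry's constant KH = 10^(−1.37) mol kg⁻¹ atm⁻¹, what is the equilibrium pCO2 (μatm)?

α₀ = 1 / (1 + K1/[H⁺] + K1K2/[H⁺]²) = 1 / (1 + 10^+1.47 + 10^-0.42)
   = 1 / (1 + 29.512 + 0.38019) = 1/30.892 = 0.03237
[CO2*] = α₀ × DIC = 0.03237 × 0.880 = 0.02849 mmol/kg
pCO2 = [CO2*]/KH = 2.849×10^-5 / 4.266×10^-2 = 668 μatm

pCO2 = 668 μatm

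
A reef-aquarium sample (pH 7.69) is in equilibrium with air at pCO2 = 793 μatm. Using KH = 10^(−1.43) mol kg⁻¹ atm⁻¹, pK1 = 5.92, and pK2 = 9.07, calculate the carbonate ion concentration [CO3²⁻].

[CO3²⁻] = 0.0723 mmol/kg

[CO2*] = KH · pCO2 = 10^(−1.43) × 793×10^-6 = 2.946×10^-5 mol/kg
α₀ = 1/(1 + K1/[H⁺] + K1K2/[H⁺]²) = 1/(1 + 10^+1.77 + 10^+0.39) = 0.01604
DIC = [CO2*]/α₀ = 2.946×10^-5 / 0.01604 = 1.837 mmol/kg
[CO3²⁻] = α₂·DIC; α₂ = 0.03938, so [CO3²⁻] = 0.03938 × 1.837 = 0.0723 mmol/kg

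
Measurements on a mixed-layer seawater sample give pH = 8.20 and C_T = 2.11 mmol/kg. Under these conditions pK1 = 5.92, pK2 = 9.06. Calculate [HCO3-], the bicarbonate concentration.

α₁ = 1 / (1 + [H⁺]/K1 + K2/[H⁺]) = 1 / (1 + 10^-2.28 + 10^-0.86)
   = 1 / (1 + 0.0052481 + 0.13804) = 1/1.1433 = 0.8747
[HCO3⁻] = α₁ × DIC = 0.8747 × 2.11 = 1.85 mmol/kg

[HCO3⁻] = 1.85 mmol/kg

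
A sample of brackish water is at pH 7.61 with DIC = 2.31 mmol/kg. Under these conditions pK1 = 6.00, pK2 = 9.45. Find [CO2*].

α₀ = 1 / (1 + K1/[H⁺] + K1K2/[H⁺]²) = 1 / (1 + 10^+1.61 + 10^-0.23)
   = 1 / (1 + 40.738 + 0.58884) = 1/42.327 = 0.02363
[CO2*] = α₀ × DIC = 0.02363 × 2.31 = 0.0546 mmol/kg

[CO2*] = 0.0546 mmol/kg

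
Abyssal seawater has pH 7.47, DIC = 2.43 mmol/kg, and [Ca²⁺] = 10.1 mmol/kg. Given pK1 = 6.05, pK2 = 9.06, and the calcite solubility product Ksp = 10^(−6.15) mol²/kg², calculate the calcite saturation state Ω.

Ω = 0.838

α₂ = 1 / (1 + [H⁺]/K2 + [H⁺]²/(K1K2)) = 1 / (1 + 10^+1.59 + 10^+0.17)
   = 1 / (1 + 38.905 + 1.4791) = 1/41.384 = 0.02416
[CO3²⁻] = α₂ × DIC = 0.02416 × 2.43 = 0.05872 mmol/kg
Ksp = 10^(−6.15) = 7.079×10^-7
Ω = [Ca²⁺][CO3²⁻]/Ksp = (10.1×10^-3)(5.872×10^-5) / 7.079×10^-7 = 0.838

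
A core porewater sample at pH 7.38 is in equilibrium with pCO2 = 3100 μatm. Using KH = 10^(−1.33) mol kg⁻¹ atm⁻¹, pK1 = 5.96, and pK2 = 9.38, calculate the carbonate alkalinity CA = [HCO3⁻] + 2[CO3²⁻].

[CO2*] = KH · pCO2 = 10^(−1.33) × 3100×10^-6 = 1.450×10^-4 mol/kg
α₀ = 1/(1 + K1/[H⁺] + K1K2/[H⁺]²) = 1/(1 + 10^+1.42 + 10^-0.58) = 0.03628
DIC = [CO2*]/α₀ = 1.450×10^-4 / 0.03628 = 3.997 mmol/kg
CA = (α₁ + 2α₂)·DIC = (0.9542 + 2×0.009542) × 3.997 = 3.89 mmol/kg

CA = 3.89 mmol/kg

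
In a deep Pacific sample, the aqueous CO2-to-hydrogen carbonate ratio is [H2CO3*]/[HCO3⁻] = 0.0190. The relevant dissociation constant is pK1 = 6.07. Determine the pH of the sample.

pH = 7.79

From K1 = [H⁺][HCO3⁻]/[H2CO3*]:  pH = pK1 − log₁₀([H2CO3*]/[HCO3⁻])
log₁₀(0.0190) = -1.721
pH = 6.07 − (-1.721) = 7.79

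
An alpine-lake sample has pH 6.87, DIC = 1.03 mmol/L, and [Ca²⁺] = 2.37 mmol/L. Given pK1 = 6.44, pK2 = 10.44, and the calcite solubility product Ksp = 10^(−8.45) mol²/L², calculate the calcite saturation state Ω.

Ω = 0.135

α₂ = 1 / (1 + [H⁺]/K2 + [H⁺]²/(K1K2)) = 1 / (1 + 10^+3.57 + 10^+3.14)
   = 1 / (1 + 3715.4 + 1380.4) = 1/5096.7 = 0.0001962
[CO3²⁻] = α₂ × DIC = 0.0001962 × 1.03 = 0.0002021 mmol/L = 0.2021 μmol/L
Ksp = 10^(−8.45) = 3.548×10^-9
Ω = [Ca²⁺][CO3²⁻]/Ksp = (2.37×10^-3)(2.021×10^-7) / 3.548×10^-9 = 0.135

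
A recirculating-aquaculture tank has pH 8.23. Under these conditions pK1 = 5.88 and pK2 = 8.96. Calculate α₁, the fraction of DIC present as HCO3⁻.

α₁ = 0.840

α₁ = 1 / (1 + [H⁺]/K1 + K2/[H⁺]) = 1 / (1 + 10^-2.35 + 10^-0.73)
   = 1 / (1 + 0.0044668 + 0.18621) = 1/1.1907 = 0.8399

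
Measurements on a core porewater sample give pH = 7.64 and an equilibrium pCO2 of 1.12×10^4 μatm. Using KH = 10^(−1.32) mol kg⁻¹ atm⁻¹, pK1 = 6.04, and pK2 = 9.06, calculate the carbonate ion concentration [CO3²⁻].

[CO3²⁻] = 0.811 mmol/kg

[CO2*] = KH · pCO2 = 10^(−1.32) × 1.12×10^4×10^-6 = 5.361×10^-4 mol/kg
α₀ = 1/(1 + K1/[H⁺] + K1K2/[H⁺]²) = 1/(1 + 10^+1.60 + 10^+0.18) = 0.02363
DIC = [CO2*]/α₀ = 5.361×10^-4 / 0.02363 = 22.69 mmol/kg
[CO3²⁻] = α₂·DIC; α₂ = 0.03576, so [CO3²⁻] = 0.03576 × 22.69 = 0.811 mmol/kg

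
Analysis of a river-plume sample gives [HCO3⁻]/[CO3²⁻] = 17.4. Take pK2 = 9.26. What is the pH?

pH = 8.02

From K2 = [H⁺][CO3²⁻]/[HCO3⁻]:  pH = pK2 − log₁₀([HCO3⁻]/[CO3²⁻])
log₁₀(17.4) = +1.241
pH = 9.26 − (+1.241) = 8.02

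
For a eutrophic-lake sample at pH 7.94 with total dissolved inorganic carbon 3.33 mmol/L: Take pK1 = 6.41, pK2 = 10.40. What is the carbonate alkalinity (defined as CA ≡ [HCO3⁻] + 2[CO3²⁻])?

CA = [HCO3⁻] + 2[CO3²⁻] = (α₁ + 2α₂)·DIC
At pH 7.94: [H⁺]/K1 = 10^-1.53 = 0.029512, K2/[H⁺] = 10^-2.46 = 0.0034674
α₁ = 1/(1 + 0.029512 + 0.0034674) = 1/1.0330 = 0.9681; α₂ = α₁·K2/[H⁺] = 0.003357
α₁ + 2α₂ = 0.9748
CA = 0.9748 × 3.33 = 3.25 mmol/L

CA = 3.25 mmol/L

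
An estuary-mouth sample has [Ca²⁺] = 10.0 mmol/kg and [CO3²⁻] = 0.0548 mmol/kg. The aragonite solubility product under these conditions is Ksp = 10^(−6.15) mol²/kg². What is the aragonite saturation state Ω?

Ω = 0.774

Ksp = 10^(−6.15) = 7.079×10^-7
Ω = [Ca²⁺][CO3²⁻]/Ksp = (10.0×10^-3)(0.0548×10^-3) / 7.079×10^-7 = 0.774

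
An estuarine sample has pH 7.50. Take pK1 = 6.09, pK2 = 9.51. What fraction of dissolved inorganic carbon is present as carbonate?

α₂ = 0.00932

α₂ = 1 / (1 + [H⁺]/K2 + [H⁺]²/(K1K2)) = 1 / (1 + 10^+2.01 + 10^+0.60)
   = 1 / (1 + 102.33 + 3.9811) = 1/107.31 = 0.009319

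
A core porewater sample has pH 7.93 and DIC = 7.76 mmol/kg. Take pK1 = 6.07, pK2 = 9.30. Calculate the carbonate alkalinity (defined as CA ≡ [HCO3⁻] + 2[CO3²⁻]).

CA = 7.97 mmol/kg

CA = [HCO3⁻] + 2[CO3²⁻] = (α₁ + 2α₂)·DIC
At pH 7.93: [H⁺]/K1 = 10^-1.86 = 0.013804, K2/[H⁺] = 10^-1.37 = 0.042658
α₁ = 1/(1 + 0.013804 + 0.042658) = 1/1.0565 = 0.9466; α₂ = α₁·K2/[H⁺] = 0.04038
α₁ + 2α₂ = 1.0273
CA = 1.0273 × 7.76 = 7.97 mmol/kg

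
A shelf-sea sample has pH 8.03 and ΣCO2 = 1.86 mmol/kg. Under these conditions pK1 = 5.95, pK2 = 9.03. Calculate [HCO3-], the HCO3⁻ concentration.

[HCO3⁻] = 1.68 mmol/kg

α₁ = 1 / (1 + [H⁺]/K1 + K2/[H⁺]) = 1 / (1 + 10^-2.08 + 10^-1.00)
   = 1 / (1 + 0.0083176 + 0.10000) = 1/1.1083 = 0.9023
[HCO3⁻] = α₁ × DIC = 0.9023 × 1.86 = 1.68 mmol/kg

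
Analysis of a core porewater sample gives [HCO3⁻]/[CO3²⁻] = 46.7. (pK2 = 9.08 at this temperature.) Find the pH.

pH = 7.41

From K2 = [H⁺][CO3²⁻]/[HCO3⁻]:  pH = pK2 − log₁₀([HCO3⁻]/[CO3²⁻])
log₁₀(46.7) = +1.669
pH = 9.08 − (+1.669) = 7.41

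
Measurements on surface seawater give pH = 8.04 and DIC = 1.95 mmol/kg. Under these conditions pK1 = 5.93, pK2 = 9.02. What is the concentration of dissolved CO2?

α₀ = 1 / (1 + K1/[H⁺] + K1K2/[H⁺]²) = 1 / (1 + 10^+2.11 + 10^+1.13)
   = 1 / (1 + 128.82 + 13.490) = 1/143.31 = 0.006978
[CO2*] = α₀ × DIC = 0.006978 × 1.95 = 0.0136 mmol/kg = 13.6 μmol/kg

[CO2*] = 13.6 μmol/kg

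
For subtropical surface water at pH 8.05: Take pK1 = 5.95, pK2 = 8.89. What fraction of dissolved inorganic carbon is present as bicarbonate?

α₁ = 1 / (1 + [H⁺]/K1 + K2/[H⁺]) = 1 / (1 + 10^-2.10 + 10^-0.84)
   = 1 / (1 + 0.0079433 + 0.14454) = 1/1.1525 = 0.8677

α₁ = 0.868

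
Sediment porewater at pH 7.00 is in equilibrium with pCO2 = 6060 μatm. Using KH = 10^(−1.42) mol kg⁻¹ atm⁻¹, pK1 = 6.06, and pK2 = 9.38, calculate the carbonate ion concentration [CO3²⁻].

[CO3²⁻] = 8.37 μmol/kg

[CO2*] = KH · pCO2 = 10^(−1.42) × 6060×10^-6 = 2.304×10^-4 mol/kg
α₀ = 1/(1 + K1/[H⁺] + K1K2/[H⁺]²) = 1/(1 + 10^+0.94 + 10^-1.44) = 0.1026
DIC = [CO2*]/α₀ = 2.304×10^-4 / 0.1026 = 2.245 mmol/kg
[CO3²⁻] = α₂·DIC; α₂ = 0.003725, so [CO3²⁻] = 0.003725 × 2.245 = 0.00837 mmol/kg = 8.37 μmol/kg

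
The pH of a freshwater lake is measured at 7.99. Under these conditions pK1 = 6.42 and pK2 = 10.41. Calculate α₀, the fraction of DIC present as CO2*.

α₀ = 1 / (1 + K1/[H⁺] + K1K2/[H⁺]²) = 1 / (1 + 10^+1.57 + 10^-0.85)
   = 1 / (1 + 37.154 + 0.14125) = 1/38.295 = 0.02611

α₀ = 0.0261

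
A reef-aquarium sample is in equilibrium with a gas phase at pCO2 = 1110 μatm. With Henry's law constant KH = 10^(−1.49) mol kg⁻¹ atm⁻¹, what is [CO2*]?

KH = 10^(−1.49) = 3.236×10^-2 mol kg⁻¹ atm⁻¹
[CO2*] = KH · pCO2 = 3.236×10^-2 × 1110×10^-6 atm = 3.59×10^-5 mol/kg

[CO2*] = 35.9 μmol/kg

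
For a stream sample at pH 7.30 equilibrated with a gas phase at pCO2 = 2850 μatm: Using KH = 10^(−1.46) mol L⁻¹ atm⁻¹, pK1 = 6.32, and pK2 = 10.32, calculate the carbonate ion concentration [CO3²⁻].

[CO2*] = KH · pCO2 = 10^(−1.46) × 2850×10^-6 = 9.882×10^-5 mol/L
α₀ = 1/(1 + K1/[H⁺] + K1K2/[H⁺]²) = 1/(1 + 10^+0.98 + 10^-2.04) = 0.09471
DIC = [CO2*]/α₀ = 9.882×10^-5 / 0.09471 = 1.043 mmol/L
[CO3²⁻] = α₂·DIC; α₂ = 0.0008637, so [CO3²⁻] = 0.0008637 × 1.043 = 0.000901 mmol/L = 0.901 μmol/L

[CO3²⁻] = 0.901 μmol/L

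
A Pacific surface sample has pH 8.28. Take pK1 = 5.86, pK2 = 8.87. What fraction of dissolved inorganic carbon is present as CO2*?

α₀ = 1 / (1 + K1/[H⁺] + K1K2/[H⁺]²) = 1 / (1 + 10^+2.42 + 10^+1.83)
   = 1 / (1 + 263.03 + 67.608) = 1/331.64 = 0.003015

α₀ = 0.00302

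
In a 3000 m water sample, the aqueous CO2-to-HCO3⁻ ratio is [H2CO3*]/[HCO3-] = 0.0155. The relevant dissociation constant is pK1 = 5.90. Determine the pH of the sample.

From K1 = [H⁺][HCO3-]/[H2CO3*]:  pH = pK1 − log₁₀([H2CO3*]/[HCO3-])
log₁₀(0.0155) = -1.810
pH = 5.90 − (-1.810) = 7.71

pH = 7.71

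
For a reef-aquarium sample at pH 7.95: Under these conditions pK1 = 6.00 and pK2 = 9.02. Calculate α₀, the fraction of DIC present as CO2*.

α₀ = 0.0102

α₀ = 1 / (1 + K1/[H⁺] + K1K2/[H⁺]²) = 1 / (1 + 10^+1.95 + 10^+0.88)
   = 1 / (1 + 89.125 + 7.5858) = 1/97.711 = 0.01023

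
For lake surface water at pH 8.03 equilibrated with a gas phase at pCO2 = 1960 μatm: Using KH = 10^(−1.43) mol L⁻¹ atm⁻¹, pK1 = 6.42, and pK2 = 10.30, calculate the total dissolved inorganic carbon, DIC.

[CO2*] = KH · pCO2 = 10^(−1.43) × 1960×10^-6 = 7.282×10^-5 mol/L
α₀ = 1/(1 + K1/[H⁺] + K1K2/[H⁺]²) = 1/(1 + 10^+1.61 + 10^-0.66) = 0.02383
DIC = [CO2*]/α₀ = 7.282×10^-5 / 0.02383 = 3.06 mmol/L

DIC = 3.06 mmol/L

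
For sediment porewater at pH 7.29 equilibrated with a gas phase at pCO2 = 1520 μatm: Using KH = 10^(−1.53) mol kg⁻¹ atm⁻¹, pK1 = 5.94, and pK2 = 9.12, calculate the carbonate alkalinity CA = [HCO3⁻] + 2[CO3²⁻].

CA = 1.03 mmol/kg

[CO2*] = KH · pCO2 = 10^(−1.53) × 1520×10^-6 = 4.486×10^-5 mol/kg
α₀ = 1/(1 + K1/[H⁺] + K1K2/[H⁺]²) = 1/(1 + 10^+1.35 + 10^-0.48) = 0.04216
DIC = [CO2*]/α₀ = 4.486×10^-5 / 0.04216 = 1.064 mmol/kg
CA = (α₁ + 2α₂)·DIC = (0.9439 + 2×0.01396) × 1.064 = 1.03 mmol/kg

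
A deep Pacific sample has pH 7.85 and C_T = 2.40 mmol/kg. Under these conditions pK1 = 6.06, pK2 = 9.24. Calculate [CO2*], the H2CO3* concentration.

α₀ = 1 / (1 + K1/[H⁺] + K1K2/[H⁺]²) = 1 / (1 + 10^+1.79 + 10^+0.40)
   = 1 / (1 + 61.660 + 2.5119) = 1/65.171 = 0.01534
[CO2*] = α₀ × DIC = 0.01534 × 2.40 = 0.0368 mmol/kg

[CO2*] = 0.0368 mmol/kg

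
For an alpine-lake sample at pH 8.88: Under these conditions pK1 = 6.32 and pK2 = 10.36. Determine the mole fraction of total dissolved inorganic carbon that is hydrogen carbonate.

α₁ = 0.965

α₁ = 1 / (1 + [H⁺]/K1 + K2/[H⁺]) = 1 / (1 + 10^-2.56 + 10^-1.48)
   = 1 / (1 + 0.0027542 + 0.033113) = 1/1.0359 = 0.9654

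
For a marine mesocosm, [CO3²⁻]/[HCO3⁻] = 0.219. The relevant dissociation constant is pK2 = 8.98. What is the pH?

From K2 = [H⁺][CO3²⁻]/[HCO3⁻]:  pH = pK2 + log₁₀([CO3²⁻]/[HCO3⁻])
log₁₀(0.219) = -0.660
pH = 8.98 + (-0.660) = 8.32

pH = 8.32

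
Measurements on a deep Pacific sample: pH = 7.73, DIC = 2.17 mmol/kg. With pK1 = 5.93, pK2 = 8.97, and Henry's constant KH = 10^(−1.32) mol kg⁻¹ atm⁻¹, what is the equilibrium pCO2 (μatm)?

α₀ = 1 / (1 + K1/[H⁺] + K1K2/[H⁺]²) = 1 / (1 + 10^+1.80 + 10^+0.56)
   = 1 / (1 + 63.096 + 3.6308) = 1/67.727 = 0.01477
[CO2*] = α₀ × DIC = 0.01477 × 2.17 = 0.03204 mmol/kg
pCO2 = [CO2*]/KH = 3.204×10^-5 / 4.786×10^-2 = 669 μatm

pCO2 = 669 μatm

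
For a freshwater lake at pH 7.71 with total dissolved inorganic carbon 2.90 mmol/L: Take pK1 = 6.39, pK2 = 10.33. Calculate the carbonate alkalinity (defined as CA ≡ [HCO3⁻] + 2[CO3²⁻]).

CA = [HCO3⁻] + 2[CO3²⁻] = (α₁ + 2α₂)·DIC
At pH 7.71: [H⁺]/K1 = 10^-1.32 = 0.047863, K2/[H⁺] = 10^-2.62 = 0.0023988
α₁ = 1/(1 + 0.047863 + 0.0023988) = 1/1.0503 = 0.9521; α₂ = α₁·K2/[H⁺] = 0.002284
α₁ + 2α₂ = 0.9567
CA = 0.9567 × 2.90 = 2.77 mmol/L

CA = 2.77 mmol/L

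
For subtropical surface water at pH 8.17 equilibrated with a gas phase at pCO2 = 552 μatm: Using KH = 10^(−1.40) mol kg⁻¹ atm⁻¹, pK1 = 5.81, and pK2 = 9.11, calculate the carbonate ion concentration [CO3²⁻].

[CO3²⁻] = 0.578 mmol/kg

[CO2*] = KH · pCO2 = 10^(−1.40) × 552×10^-6 = 2.198×10^-5 mol/kg
α₀ = 1/(1 + K1/[H⁺] + K1K2/[H⁺]²) = 1/(1 + 10^+2.36 + 10^+1.42) = 0.003900
DIC = [CO2*]/α₀ = 2.198×10^-5 / 0.003900 = 5.634 mmol/kg
[CO3²⁻] = α₂·DIC; α₂ = 0.1026, so [CO3²⁻] = 0.1026 × 5.634 = 0.578 mmol/kg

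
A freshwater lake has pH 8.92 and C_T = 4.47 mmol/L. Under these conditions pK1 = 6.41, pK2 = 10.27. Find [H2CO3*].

α₀ = 1 / (1 + K1/[H⁺] + K1K2/[H⁺]²) = 1 / (1 + 10^+2.51 + 10^+1.16)
   = 1 / (1 + 323.59 + 14.454) = 1/339.05 = 0.002949
[CO2*] = α₀ × DIC = 0.002949 × 4.47 = 0.0132 mmol/L = 13.2 μmol/L

[CO2*] = 13.2 μmol/L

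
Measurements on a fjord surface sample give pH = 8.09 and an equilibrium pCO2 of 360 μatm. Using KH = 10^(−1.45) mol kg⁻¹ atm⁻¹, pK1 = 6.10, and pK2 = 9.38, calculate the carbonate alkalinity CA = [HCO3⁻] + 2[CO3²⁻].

CA = 1.38 mmol/kg

[CO2*] = KH · pCO2 = 10^(−1.45) × 360×10^-6 = 1.277×10^-5 mol/kg
α₀ = 1/(1 + K1/[H⁺] + K1K2/[H⁺]²) = 1/(1 + 10^+1.99 + 10^+0.70) = 0.009640
DIC = [CO2*]/α₀ = 1.277×10^-5 / 0.009640 = 1.325 mmol/kg
CA = (α₁ + 2α₂)·DIC = (0.9420 + 2×0.04831) × 1.325 = 1.38 mmol/kg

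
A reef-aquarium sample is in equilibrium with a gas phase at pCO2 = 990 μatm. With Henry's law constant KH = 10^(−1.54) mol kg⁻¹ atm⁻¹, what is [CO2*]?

KH = 10^(−1.54) = 2.884×10^-2 mol kg⁻¹ atm⁻¹
[CO2*] = KH · pCO2 = 2.884×10^-2 × 990×10^-6 atm = 2.86×10^-5 mol/kg

[CO2*] = 28.6 μmol/kg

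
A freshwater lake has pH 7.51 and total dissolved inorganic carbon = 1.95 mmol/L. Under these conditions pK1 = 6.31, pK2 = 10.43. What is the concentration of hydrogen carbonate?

[HCO3⁻] = 1.83 mmol/L

α₁ = 1 / (1 + [H⁺]/K1 + K2/[H⁺]) = 1 / (1 + 10^-1.20 + 10^-2.92)
   = 1 / (1 + 0.063096 + 0.0012023) = 1/1.0643 = 0.9396
[HCO3⁻] = α₁ × DIC = 0.9396 × 1.95 = 1.83 mmol/L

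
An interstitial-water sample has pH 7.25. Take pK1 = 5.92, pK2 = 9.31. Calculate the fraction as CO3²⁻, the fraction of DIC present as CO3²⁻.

α₂ = 0.00825

α₂ = 1 / (1 + [H⁺]/K2 + [H⁺]²/(K1K2)) = 1 / (1 + 10^+2.06 + 10^+0.73)
   = 1 / (1 + 114.82 + 5.3703) = 1/121.19 = 0.008252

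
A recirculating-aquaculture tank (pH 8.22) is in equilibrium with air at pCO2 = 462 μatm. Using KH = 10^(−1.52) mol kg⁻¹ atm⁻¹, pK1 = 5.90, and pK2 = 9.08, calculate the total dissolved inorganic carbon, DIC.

DIC = 3.33 mmol/kg

[CO2*] = KH · pCO2 = 10^(−1.52) × 462×10^-6 = 1.395×10^-5 mol/kg
α₀ = 1/(1 + K1/[H⁺] + K1K2/[H⁺]²) = 1/(1 + 10^+2.32 + 10^+1.46) = 0.004188
DIC = [CO2*]/α₀ = 1.395×10^-5 / 0.004188 = 3.33 mmol/kg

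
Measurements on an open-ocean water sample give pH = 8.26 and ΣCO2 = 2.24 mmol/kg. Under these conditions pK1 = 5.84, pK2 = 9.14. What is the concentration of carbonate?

α₂ = 1 / (1 + [H⁺]/K2 + [H⁺]²/(K1K2)) = 1 / (1 + 10^+0.88 + 10^-1.54)
   = 1 / (1 + 7.5858 + 0.028840) = 1/8.6146 = 0.1161
[CO3²⁻] = α₂ × DIC = 0.1161 × 2.24 = 0.260 mmol/kg

[CO3²⁻] = 0.260 mmol/kg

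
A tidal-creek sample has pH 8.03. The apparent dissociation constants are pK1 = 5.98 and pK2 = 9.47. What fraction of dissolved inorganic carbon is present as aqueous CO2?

α₀ = 0.00853

α₀ = 1 / (1 + K1/[H⁺] + K1K2/[H⁺]²) = 1 / (1 + 10^+2.05 + 10^+0.61)
   = 1 / (1 + 112.20 + 4.0738) = 1/117.28 = 0.008527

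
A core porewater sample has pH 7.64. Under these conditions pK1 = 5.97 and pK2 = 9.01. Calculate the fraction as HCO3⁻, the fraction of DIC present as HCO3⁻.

α₁ = 0.940

α₁ = 1 / (1 + [H⁺]/K1 + K2/[H⁺]) = 1 / (1 + 10^-1.67 + 10^-1.37)
   = 1 / (1 + 0.021380 + 0.042658) = 1/1.0640 = 0.9398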